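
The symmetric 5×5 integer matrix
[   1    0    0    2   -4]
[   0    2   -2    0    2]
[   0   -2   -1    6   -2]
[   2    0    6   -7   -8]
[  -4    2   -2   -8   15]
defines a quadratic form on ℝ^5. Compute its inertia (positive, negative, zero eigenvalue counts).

step 0: pivot 1 → sign +
step 1: pivot 2 → sign +
step 2: pivot -3 → sign −
step 3: pivot 1 → sign +
step 4: pivot -3 → sign −
signature = (3, 2, 0)

Answer: (3, 2, 0)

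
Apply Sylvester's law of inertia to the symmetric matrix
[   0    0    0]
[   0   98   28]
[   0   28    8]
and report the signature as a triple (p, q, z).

Answer: (1, 0, 2)

Derivation:
step 0: pivot 98 → sign +
step 1: row/col 1 already zero → sign 0
step 2: row/col 2 already zero → sign 0
signature = (1, 0, 2)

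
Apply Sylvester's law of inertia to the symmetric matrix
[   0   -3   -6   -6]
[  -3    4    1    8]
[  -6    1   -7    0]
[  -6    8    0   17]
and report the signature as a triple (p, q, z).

Answer: (3, 1, 0)

Derivation:
step 0: pivot 4 → sign +
step 1: pivot -9/4 → sign −
step 2: pivot 5 → sign +
step 3: pivot 1/5 → sign +
signature = (3, 1, 0)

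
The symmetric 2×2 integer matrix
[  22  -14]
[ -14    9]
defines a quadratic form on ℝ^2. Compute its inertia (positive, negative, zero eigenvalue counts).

step 0: pivot 22 → sign +
step 1: pivot 1/11 → sign +
signature = (2, 0, 0)

Answer: (2, 0, 0)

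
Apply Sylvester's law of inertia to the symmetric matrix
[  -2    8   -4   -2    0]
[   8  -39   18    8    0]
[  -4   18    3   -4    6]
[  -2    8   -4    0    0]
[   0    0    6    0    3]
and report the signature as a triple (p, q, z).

Answer: (2, 3, 0)

Derivation:
step 0: pivot -2 → sign −
step 1: pivot -7 → sign −
step 2: pivot 81/7 → sign +
step 3: pivot 2 → sign +
step 4: pivot -1/9 → sign −
signature = (2, 3, 0)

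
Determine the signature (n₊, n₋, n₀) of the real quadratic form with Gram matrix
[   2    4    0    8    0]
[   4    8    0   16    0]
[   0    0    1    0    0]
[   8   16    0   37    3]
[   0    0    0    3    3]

step 0: pivot 2 → sign +
step 1: pivot 1 → sign +
step 2: pivot 5 → sign +
step 3: pivot 6/5 → sign +
step 4: row/col 4 already zero → sign 0
signature = (4, 0, 1)

Answer: (4, 0, 1)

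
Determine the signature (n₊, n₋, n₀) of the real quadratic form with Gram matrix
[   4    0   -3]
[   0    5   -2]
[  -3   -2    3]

Answer: (2, 1, 0)

Derivation:
step 0: pivot 4 → sign +
step 1: pivot 5 → sign +
step 2: pivot -1/20 → sign −
signature = (2, 1, 0)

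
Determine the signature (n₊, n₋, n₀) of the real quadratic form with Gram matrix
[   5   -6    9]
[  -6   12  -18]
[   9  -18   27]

Answer: (2, 0, 1)

Derivation:
step 0: pivot 5 → sign +
step 1: pivot 24/5 → sign +
step 2: row/col 2 already zero → sign 0
signature = (2, 0, 1)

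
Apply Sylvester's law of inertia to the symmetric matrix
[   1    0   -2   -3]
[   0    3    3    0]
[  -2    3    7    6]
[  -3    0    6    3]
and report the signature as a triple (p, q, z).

step 0: pivot 1 → sign +
step 1: pivot 3 → sign +
step 2: pivot -6 → sign −
step 3: row/col 3 already zero → sign 0
signature = (2, 1, 1)

Answer: (2, 1, 1)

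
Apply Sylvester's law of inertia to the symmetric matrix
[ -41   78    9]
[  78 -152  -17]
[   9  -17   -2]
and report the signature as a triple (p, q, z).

step 0: pivot -41 → sign −
step 1: pivot -148/41 → sign −
step 2: pivot -3/148 → sign −
signature = (0, 3, 0)

Answer: (0, 3, 0)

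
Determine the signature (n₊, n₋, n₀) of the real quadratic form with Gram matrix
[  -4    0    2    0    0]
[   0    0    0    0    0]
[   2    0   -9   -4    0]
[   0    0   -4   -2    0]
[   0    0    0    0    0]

Answer: (0, 2, 3)

Derivation:
step 0: pivot -4 → sign −
step 1: pivot -8 → sign −
step 2: row/col 2 already zero → sign 0
step 3: row/col 3 already zero → sign 0
step 4: row/col 4 already zero → sign 0
signature = (0, 2, 3)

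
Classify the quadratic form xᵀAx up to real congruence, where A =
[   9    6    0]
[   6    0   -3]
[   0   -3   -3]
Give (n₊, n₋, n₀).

step 0: pivot 9 → sign +
step 1: pivot -4 → sign −
step 2: pivot -3/4 → sign −
signature = (1, 2, 0)

Answer: (1, 2, 0)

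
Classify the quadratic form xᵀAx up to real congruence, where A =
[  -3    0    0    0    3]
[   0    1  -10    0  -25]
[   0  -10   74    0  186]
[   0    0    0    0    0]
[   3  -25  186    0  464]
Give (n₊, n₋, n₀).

Answer: (1, 3, 1)

Derivation:
step 0: pivot -3 → sign −
step 1: pivot 1 → sign +
step 2: pivot -26 → sign −
step 3: pivot -6/13 → sign −
step 4: row/col 4 already zero → sign 0
signature = (1, 3, 1)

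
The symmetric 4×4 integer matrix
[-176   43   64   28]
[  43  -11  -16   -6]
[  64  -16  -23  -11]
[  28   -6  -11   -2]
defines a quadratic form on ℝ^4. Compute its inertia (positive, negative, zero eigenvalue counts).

step 0: pivot -176 → sign −
step 1: pivot -87/176 → sign −
step 2: pivot 47/87 → sign +
step 3: pivot 3/47 → sign +
signature = (2, 2, 0)

Answer: (2, 2, 0)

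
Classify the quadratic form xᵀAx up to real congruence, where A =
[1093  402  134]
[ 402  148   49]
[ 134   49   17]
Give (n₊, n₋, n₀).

step 0: pivot 1093 → sign +
step 1: pivot 160/1093 → sign +
step 2: pivot 3/160 → sign +
signature = (3, 0, 0)

Answer: (3, 0, 0)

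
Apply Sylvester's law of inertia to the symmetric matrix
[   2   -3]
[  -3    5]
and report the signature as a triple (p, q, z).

step 0: pivot 2 → sign +
step 1: pivot 1/2 → sign +
signature = (2, 0, 0)

Answer: (2, 0, 0)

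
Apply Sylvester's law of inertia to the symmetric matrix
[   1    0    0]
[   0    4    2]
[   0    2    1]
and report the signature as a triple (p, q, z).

step 0: pivot 1 → sign +
step 1: pivot 4 → sign +
step 2: row/col 2 already zero → sign 0
signature = (2, 0, 1)

Answer: (2, 0, 1)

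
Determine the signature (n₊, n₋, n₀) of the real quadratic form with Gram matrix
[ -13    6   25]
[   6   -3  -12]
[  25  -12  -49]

step 0: pivot -13 → sign −
step 1: pivot -3/13 → sign −
step 2: row/col 2 already zero → sign 0
signature = (0, 2, 1)

Answer: (0, 2, 1)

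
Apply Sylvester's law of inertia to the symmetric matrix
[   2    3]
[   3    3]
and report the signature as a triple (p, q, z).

step 0: pivot 2 → sign +
step 1: pivot -3/2 → sign −
signature = (1, 1, 0)

Answer: (1, 1, 0)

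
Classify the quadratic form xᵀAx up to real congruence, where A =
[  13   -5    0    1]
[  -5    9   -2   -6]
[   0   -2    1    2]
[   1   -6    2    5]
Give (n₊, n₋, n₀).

step 0: pivot 13 → sign +
step 1: pivot 92/13 → sign +
step 2: pivot 10/23 → sign +
step 3: pivot 3/40 → sign +
signature = (4, 0, 0)

Answer: (4, 0, 0)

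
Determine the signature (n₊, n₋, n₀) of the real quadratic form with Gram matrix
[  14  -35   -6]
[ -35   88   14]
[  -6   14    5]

step 0: pivot 14 → sign +
step 1: pivot 1/2 → sign +
step 2: pivot 3/7 → sign +
signature = (3, 0, 0)

Answer: (3, 0, 0)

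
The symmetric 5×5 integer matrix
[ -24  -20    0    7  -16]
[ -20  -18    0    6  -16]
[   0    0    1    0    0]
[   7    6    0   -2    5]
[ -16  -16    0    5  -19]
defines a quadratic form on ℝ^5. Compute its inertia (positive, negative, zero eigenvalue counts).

step 0: pivot -24 → sign −
step 1: pivot -4/3 → sign −
step 2: pivot 1 → sign +
step 3: pivot 1/16 → sign +
step 4: pivot -3 → sign −
signature = (2, 3, 0)

Answer: (2, 3, 0)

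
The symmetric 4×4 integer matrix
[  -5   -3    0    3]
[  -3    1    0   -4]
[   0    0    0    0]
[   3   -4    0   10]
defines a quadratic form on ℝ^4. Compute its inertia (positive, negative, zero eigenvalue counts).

step 0: pivot -5 → sign −
step 1: pivot 14/5 → sign +
step 2: pivot -3/14 → sign −
step 3: row/col 3 already zero → sign 0
signature = (1, 2, 1)

Answer: (1, 2, 1)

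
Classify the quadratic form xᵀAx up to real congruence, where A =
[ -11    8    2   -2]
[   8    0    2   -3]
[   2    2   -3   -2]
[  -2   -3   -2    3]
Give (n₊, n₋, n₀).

step 0: pivot -11 → sign −
step 1: pivot 64/11 → sign +
step 2: pivot -75/16 → sign −
step 3: pivot -3/100 → sign −
signature = (1, 3, 0)

Answer: (1, 3, 0)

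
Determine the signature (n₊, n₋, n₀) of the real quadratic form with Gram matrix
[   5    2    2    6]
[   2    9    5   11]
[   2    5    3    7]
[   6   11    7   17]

step 0: pivot 5 → sign +
step 1: pivot 41/5 → sign +
step 2: pivot 2/41 → sign +
step 3: row/col 3 already zero → sign 0
signature = (3, 0, 1)

Answer: (3, 0, 1)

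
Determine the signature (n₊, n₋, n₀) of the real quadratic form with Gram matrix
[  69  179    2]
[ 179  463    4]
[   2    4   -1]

Answer: (1, 2, 0)

Derivation:
step 0: pivot 69 → sign +
step 1: pivot -94/69 → sign −
step 2: pivot -1/47 → sign −
signature = (1, 2, 0)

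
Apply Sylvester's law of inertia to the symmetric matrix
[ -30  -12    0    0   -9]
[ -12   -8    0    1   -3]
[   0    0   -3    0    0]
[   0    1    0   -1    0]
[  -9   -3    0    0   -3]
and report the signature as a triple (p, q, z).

Answer: (0, 5, 0)

Derivation:
step 0: pivot -30 → sign −
step 1: pivot -16/5 → sign −
step 2: pivot -3 → sign −
step 3: pivot -11/16 → sign −
step 4: pivot -3/22 → sign −
signature = (0, 5, 0)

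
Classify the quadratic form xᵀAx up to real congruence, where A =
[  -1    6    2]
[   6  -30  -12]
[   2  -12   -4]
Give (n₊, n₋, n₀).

Answer: (1, 1, 1)

Derivation:
step 0: pivot -1 → sign −
step 1: pivot 6 → sign +
step 2: row/col 2 already zero → sign 0
signature = (1, 1, 1)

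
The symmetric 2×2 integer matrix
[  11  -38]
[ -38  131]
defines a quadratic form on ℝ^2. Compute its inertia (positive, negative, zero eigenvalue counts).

Answer: (1, 1, 0)

Derivation:
step 0: pivot 11 → sign +
step 1: pivot -3/11 → sign −
signature = (1, 1, 0)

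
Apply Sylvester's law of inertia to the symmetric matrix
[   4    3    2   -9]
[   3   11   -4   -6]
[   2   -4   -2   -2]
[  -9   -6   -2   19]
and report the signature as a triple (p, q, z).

step 0: pivot 4 → sign +
step 1: pivot 35/4 → sign +
step 2: pivot -226/35 → sign −
step 3: pivot 6/113 → sign +
signature = (3, 1, 0)

Answer: (3, 1, 0)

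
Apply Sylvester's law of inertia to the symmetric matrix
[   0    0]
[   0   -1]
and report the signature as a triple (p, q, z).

Answer: (0, 1, 1)

Derivation:
step 0: pivot -1 → sign −
step 1: row/col 1 already zero → sign 0
signature = (0, 1, 1)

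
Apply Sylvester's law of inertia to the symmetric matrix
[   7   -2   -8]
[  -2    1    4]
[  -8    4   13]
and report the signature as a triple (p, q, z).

Answer: (2, 1, 0)

Derivation:
step 0: pivot 7 → sign +
step 1: pivot 3/7 → sign +
step 2: pivot -3 → sign −
signature = (2, 1, 0)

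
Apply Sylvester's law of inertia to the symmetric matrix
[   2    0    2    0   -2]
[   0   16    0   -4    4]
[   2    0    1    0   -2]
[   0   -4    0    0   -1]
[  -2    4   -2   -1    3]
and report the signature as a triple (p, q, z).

Answer: (2, 2, 1)

Derivation:
step 0: pivot 2 → sign +
step 1: pivot 16 → sign +
step 2: pivot -1 → sign −
step 3: pivot -1 → sign −
step 4: row/col 4 already zero → sign 0
signature = (2, 2, 1)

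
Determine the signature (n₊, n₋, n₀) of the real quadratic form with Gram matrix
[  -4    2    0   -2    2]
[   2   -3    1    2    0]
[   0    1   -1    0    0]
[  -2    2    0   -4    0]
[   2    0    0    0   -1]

step 0: pivot -4 → sign −
step 1: pivot -2 → sign −
step 2: pivot -1/2 → sign −
step 3: pivot -2 → sign −
step 4: pivot 1 → sign +
signature = (1, 4, 0)

Answer: (1, 4, 0)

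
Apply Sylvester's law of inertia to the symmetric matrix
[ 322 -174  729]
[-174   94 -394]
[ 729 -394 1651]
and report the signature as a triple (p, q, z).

Answer: (2, 1, 0)

Derivation:
step 0: pivot 322 → sign +
step 1: pivot -4/161 → sign −
step 2: pivot 3/4 → sign +
signature = (2, 1, 0)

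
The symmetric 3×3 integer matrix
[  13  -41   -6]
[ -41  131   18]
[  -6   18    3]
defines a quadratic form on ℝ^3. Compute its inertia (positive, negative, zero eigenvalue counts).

step 0: pivot 13 → sign +
step 1: pivot 22/13 → sign +
step 2: pivot -3/11 → sign −
signature = (2, 1, 0)

Answer: (2, 1, 0)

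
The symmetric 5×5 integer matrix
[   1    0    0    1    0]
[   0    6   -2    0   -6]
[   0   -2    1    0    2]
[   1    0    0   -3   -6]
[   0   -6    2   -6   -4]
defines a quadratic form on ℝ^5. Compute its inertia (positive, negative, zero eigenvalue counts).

step 0: pivot 1 → sign +
step 1: pivot 6 → sign +
step 2: pivot 1/3 → sign +
step 3: pivot -4 → sign −
step 4: pivot -1 → sign −
signature = (3, 2, 0)

Answer: (3, 2, 0)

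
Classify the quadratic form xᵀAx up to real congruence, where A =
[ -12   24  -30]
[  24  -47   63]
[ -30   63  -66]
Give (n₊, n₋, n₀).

Answer: (1, 1, 1)

Derivation:
step 0: pivot -12 → sign −
step 1: pivot 1 → sign +
step 2: row/col 2 already zero → sign 0
signature = (1, 1, 1)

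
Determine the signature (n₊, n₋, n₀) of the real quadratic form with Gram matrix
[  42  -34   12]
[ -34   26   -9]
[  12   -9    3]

step 0: pivot 42 → sign +
step 1: pivot -32/21 → sign −
step 2: pivot -3/32 → sign −
signature = (1, 2, 0)

Answer: (1, 2, 0)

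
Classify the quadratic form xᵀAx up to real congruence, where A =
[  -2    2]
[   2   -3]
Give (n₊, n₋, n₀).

step 0: pivot -2 → sign −
step 1: pivot -1 → sign −
signature = (0, 2, 0)

Answer: (0, 2, 0)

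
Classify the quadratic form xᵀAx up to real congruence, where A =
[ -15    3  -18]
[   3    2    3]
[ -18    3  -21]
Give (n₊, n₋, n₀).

Answer: (2, 1, 0)

Derivation:
step 0: pivot -15 → sign −
step 1: pivot 13/5 → sign +
step 2: pivot 6/13 → sign +
signature = (2, 1, 0)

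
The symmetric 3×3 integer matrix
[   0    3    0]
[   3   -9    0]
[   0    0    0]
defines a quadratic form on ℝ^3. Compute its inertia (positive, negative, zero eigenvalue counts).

step 0: pivot -9 → sign −
step 1: pivot 1 → sign +
step 2: row/col 2 already zero → sign 0
signature = (1, 1, 1)

Answer: (1, 1, 1)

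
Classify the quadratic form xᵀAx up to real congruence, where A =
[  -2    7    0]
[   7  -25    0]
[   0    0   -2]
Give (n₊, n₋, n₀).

Answer: (0, 3, 0)

Derivation:
step 0: pivot -2 → sign −
step 1: pivot -1/2 → sign −
step 2: pivot -2 → sign −
signature = (0, 3, 0)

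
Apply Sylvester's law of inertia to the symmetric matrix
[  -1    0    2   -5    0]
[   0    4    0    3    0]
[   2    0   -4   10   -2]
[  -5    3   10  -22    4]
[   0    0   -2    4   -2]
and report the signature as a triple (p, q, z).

step 0: pivot -1 → sign −
step 1: pivot 4 → sign +
step 2: pivot 3/4 → sign +
step 3: pivot -70/3 → sign −
step 4: pivot 6/35 → sign +
signature = (3, 2, 0)

Answer: (3, 2, 0)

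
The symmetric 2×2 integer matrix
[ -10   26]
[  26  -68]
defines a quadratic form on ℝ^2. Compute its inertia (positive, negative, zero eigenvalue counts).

step 0: pivot -10 → sign −
step 1: pivot -2/5 → sign −
signature = (0, 2, 0)

Answer: (0, 2, 0)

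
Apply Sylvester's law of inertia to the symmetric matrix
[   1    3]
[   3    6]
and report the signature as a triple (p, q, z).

Answer: (1, 1, 0)

Derivation:
step 0: pivot 1 → sign +
step 1: pivot -3 → sign −
signature = (1, 1, 0)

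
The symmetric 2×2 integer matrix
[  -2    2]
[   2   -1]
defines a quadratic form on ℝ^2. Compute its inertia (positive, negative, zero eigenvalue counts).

Answer: (1, 1, 0)

Derivation:
step 0: pivot -2 → sign −
step 1: pivot 1 → sign +
signature = (1, 1, 0)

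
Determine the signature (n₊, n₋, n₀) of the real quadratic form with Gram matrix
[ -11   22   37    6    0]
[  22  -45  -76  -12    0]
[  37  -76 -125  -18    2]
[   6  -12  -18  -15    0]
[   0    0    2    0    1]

step 0: pivot -11 → sign −
step 1: pivot -1 → sign −
step 2: pivot 38/11 → sign +
step 3: pivot -249/19 → sign −
step 4: pivot -3/83 → sign −
signature = (1, 4, 0)

Answer: (1, 4, 0)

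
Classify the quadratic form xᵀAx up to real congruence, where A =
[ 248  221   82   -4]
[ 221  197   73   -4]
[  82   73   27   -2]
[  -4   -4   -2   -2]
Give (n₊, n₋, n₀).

step 0: pivot 248 → sign +
step 1: pivot 15/248 → sign +
step 2: pivot -1/5 → sign −
step 3: pivot 2 → sign +
signature = (3, 1, 0)

Answer: (3, 1, 0)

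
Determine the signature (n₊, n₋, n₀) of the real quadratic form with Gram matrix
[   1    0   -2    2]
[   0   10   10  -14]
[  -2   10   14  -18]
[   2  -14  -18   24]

Answer: (3, 0, 1)

Derivation:
step 0: pivot 1 → sign +
step 1: pivot 10 → sign +
step 2: pivot 2/5 → sign +
step 3: row/col 3 already zero → sign 0
signature = (3, 0, 1)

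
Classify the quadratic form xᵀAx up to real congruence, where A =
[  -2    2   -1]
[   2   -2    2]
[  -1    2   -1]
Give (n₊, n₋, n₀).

Answer: (1, 2, 0)

Derivation:
step 0: pivot -2 → sign −
step 1: pivot -1/2 → sign −
step 2: pivot 2 → sign +
signature = (1, 2, 0)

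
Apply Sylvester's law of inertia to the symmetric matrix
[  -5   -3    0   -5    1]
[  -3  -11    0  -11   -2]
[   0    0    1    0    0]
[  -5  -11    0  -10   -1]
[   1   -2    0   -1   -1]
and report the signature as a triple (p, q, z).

step 0: pivot -5 → sign −
step 1: pivot -46/5 → sign −
step 2: pivot 1 → sign +
step 3: pivot 45/23 → sign +
step 4: pivot -1/10 → sign −
signature = (2, 3, 0)

Answer: (2, 3, 0)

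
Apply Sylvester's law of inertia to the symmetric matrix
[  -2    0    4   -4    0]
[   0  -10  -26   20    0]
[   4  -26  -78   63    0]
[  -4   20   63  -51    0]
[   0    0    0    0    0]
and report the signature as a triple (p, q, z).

step 0: pivot -2 → sign −
step 1: pivot -10 → sign −
step 2: pivot -12/5 → sign −
step 3: pivot 3/4 → sign +
step 4: row/col 4 already zero → sign 0
signature = (1, 3, 1)

Answer: (1, 3, 1)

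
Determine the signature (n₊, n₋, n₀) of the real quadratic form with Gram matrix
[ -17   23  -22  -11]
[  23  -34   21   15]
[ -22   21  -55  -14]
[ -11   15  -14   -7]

Answer: (1, 2, 1)

Derivation:
step 0: pivot -17 → sign −
step 1: pivot -49/17 → sign −
step 2: pivot 6/49 → sign +
step 3: row/col 3 already zero → sign 0
signature = (1, 2, 1)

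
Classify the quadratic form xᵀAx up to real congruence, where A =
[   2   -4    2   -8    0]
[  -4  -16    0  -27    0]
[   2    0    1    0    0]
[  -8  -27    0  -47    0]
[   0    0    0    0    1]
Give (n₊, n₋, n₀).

Answer: (3, 2, 0)

Derivation:
step 0: pivot 2 → sign +
step 1: pivot -24 → sign −
step 2: pivot -1/3 → sign −
step 3: pivot 1/8 → sign +
step 4: pivot 1 → sign +
signature = (3, 2, 0)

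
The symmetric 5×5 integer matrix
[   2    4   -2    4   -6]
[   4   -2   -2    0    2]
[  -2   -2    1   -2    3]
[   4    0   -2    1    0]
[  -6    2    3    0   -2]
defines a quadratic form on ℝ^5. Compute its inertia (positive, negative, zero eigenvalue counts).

step 0: pivot 2 → sign +
step 1: pivot -10 → sign −
step 2: pivot -3/5 → sign −
step 3: pivot -1/3 → sign −
step 4: pivot 1 → sign +
signature = (2, 3, 0)

Answer: (2, 3, 0)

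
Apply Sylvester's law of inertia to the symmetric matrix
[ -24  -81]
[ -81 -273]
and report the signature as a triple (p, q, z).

Answer: (1, 1, 0)

Derivation:
step 0: pivot -24 → sign −
step 1: pivot 3/8 → sign +
signature = (1, 1, 0)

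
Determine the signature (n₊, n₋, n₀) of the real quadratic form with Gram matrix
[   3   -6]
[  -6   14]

step 0: pivot 3 → sign +
step 1: pivot 2 → sign +
signature = (2, 0, 0)

Answer: (2, 0, 0)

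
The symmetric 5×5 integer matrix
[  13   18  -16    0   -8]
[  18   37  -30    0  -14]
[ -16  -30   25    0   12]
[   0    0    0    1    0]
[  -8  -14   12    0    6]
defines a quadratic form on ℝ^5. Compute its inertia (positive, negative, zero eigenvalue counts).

Answer: (5, 0, 0)

Derivation:
step 0: pivot 13 → sign +
step 1: pivot 157/13 → sign +
step 2: pivot 33/157 → sign +
step 3: pivot 1 → sign +
step 4: pivot 2/33 → sign +
signature = (5, 0, 0)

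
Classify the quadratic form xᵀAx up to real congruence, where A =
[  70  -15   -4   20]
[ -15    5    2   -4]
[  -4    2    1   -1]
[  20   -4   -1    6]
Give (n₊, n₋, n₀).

Answer: (4, 0, 0)

Derivation:
step 0: pivot 70 → sign +
step 1: pivot 25/14 → sign +
step 2: pivot 1/25 → sign +
step 3: pivot 1/5 → sign +
signature = (4, 0, 0)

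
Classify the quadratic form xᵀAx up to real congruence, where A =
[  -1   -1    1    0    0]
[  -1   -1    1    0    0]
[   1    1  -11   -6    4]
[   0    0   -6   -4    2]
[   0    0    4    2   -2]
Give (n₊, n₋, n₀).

Answer: (0, 3, 2)

Derivation:
step 0: pivot -1 → sign −
step 1: pivot -10 → sign −
step 2: pivot -2/5 → sign −
step 3: row/col 3 already zero → sign 0
step 4: row/col 4 already zero → sign 0
signature = (0, 3, 2)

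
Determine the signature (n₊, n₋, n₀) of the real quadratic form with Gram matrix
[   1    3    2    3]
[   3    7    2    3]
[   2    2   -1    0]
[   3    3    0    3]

step 0: pivot 1 → sign +
step 1: pivot -2 → sign −
step 2: pivot 3 → sign +
step 3: row/col 3 already zero → sign 0
signature = (2, 1, 1)

Answer: (2, 1, 1)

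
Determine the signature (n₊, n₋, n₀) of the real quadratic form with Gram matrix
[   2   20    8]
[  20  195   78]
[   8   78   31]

step 0: pivot 2 → sign +
step 1: pivot -5 → sign −
step 2: pivot -1/5 → sign −
signature = (1, 2, 0)

Answer: (1, 2, 0)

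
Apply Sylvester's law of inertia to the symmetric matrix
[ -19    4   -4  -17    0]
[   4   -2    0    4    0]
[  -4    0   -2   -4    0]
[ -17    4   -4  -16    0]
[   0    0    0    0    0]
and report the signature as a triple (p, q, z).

step 0: pivot -19 → sign −
step 1: pivot -22/19 → sign −
step 2: pivot -6/11 → sign −
step 3: pivot 1/3 → sign +
step 4: row/col 4 already zero → sign 0
signature = (1, 3, 1)

Answer: (1, 3, 1)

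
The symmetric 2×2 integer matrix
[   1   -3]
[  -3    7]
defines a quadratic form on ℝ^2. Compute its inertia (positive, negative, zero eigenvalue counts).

step 0: pivot 1 → sign +
step 1: pivot -2 → sign −
signature = (1, 1, 0)

Answer: (1, 1, 0)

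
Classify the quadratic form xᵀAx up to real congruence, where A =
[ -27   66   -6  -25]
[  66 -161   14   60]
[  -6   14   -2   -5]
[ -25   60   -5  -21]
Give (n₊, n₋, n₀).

Answer: (1, 3, 0)

Derivation:
step 0: pivot -27 → sign −
step 1: pivot 1/3 → sign +
step 2: pivot -2 → sign −
step 3: pivot -1/6 → sign −
signature = (1, 3, 0)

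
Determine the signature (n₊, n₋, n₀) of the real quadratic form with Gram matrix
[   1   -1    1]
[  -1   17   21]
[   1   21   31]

step 0: pivot 1 → sign +
step 1: pivot 16 → sign +
step 2: pivot -1/4 → sign −
signature = (2, 1, 0)

Answer: (2, 1, 0)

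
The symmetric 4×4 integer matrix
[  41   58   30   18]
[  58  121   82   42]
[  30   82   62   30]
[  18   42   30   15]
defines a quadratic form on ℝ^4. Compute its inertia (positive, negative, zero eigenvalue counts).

Answer: (3, 1, 0)

Derivation:
step 0: pivot 41 → sign +
step 1: pivot 1597/41 → sign +
step 2: pivot -210/1597 → sign −
step 3: pivot 3/35 → sign +
signature = (3, 1, 0)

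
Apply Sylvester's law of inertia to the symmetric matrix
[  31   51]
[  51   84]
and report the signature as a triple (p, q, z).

Answer: (2, 0, 0)

Derivation:
step 0: pivot 31 → sign +
step 1: pivot 3/31 → sign +
signature = (2, 0, 0)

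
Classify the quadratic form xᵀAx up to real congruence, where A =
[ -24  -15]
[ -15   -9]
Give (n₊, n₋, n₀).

Answer: (1, 1, 0)

Derivation:
step 0: pivot -24 → sign −
step 1: pivot 3/8 → sign +
signature = (1, 1, 0)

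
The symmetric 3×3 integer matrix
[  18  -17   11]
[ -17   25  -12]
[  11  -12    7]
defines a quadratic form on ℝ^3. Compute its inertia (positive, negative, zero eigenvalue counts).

Answer: (2, 1, 0)

Derivation:
step 0: pivot 18 → sign +
step 1: pivot 161/18 → sign +
step 2: pivot -2/161 → sign −
signature = (2, 1, 0)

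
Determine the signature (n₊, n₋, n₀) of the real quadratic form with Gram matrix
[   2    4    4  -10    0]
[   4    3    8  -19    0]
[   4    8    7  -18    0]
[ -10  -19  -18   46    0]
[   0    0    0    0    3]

Answer: (3, 2, 0)

Derivation:
step 0: pivot 2 → sign +
step 1: pivot -5 → sign −
step 2: pivot -1 → sign −
step 3: pivot 1/5 → sign +
step 4: pivot 3 → sign +
signature = (3, 2, 0)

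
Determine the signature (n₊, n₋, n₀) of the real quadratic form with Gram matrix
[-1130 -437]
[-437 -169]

step 0: pivot -1130 → sign −
step 1: pivot -1/1130 → sign −
signature = (0, 2, 0)

Answer: (0, 2, 0)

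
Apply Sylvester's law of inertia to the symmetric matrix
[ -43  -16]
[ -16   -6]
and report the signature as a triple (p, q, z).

Answer: (0, 2, 0)

Derivation:
step 0: pivot -43 → sign −
step 1: pivot -2/43 → sign −
signature = (0, 2, 0)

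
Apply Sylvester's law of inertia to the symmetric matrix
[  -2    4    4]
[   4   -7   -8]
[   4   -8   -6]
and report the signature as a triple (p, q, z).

Answer: (2, 1, 0)

Derivation:
step 0: pivot -2 → sign −
step 1: pivot 1 → sign +
step 2: pivot 2 → sign +
signature = (2, 1, 0)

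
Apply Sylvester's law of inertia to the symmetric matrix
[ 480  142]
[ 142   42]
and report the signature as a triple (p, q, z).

Answer: (1, 1, 0)

Derivation:
step 0: pivot 480 → sign +
step 1: pivot -1/120 → sign −
signature = (1, 1, 0)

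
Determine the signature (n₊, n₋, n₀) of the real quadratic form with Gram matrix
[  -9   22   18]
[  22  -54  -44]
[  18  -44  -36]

Answer: (0, 2, 1)

Derivation:
step 0: pivot -9 → sign −
step 1: pivot -2/9 → sign −
step 2: row/col 2 already zero → sign 0
signature = (0, 2, 1)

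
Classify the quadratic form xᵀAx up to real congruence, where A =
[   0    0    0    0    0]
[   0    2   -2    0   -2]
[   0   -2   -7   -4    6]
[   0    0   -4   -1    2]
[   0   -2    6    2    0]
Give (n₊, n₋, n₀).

Answer: (2, 2, 1)

Derivation:
step 0: pivot 2 → sign +
step 1: pivot -9 → sign −
step 2: pivot 7/9 → sign +
step 3: pivot -2/7 → sign −
step 4: row/col 4 already zero → sign 0
signature = (2, 2, 1)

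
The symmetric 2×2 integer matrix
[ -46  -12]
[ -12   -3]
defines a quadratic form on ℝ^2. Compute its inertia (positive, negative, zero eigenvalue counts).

step 0: pivot -46 → sign −
step 1: pivot 3/23 → sign +
signature = (1, 1, 0)

Answer: (1, 1, 0)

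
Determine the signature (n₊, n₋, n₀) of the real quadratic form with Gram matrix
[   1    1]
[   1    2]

Answer: (2, 0, 0)

Derivation:
step 0: pivot 1 → sign +
step 1: pivot 1 → sign +
signature = (2, 0, 0)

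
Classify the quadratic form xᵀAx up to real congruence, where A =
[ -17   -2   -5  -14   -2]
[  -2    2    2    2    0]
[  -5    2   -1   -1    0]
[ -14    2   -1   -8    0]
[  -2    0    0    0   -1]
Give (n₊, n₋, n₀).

step 0: pivot -17 → sign −
step 1: pivot 38/17 → sign +
step 2: pivot -48/19 → sign −
step 3: pivot -31/16 → sign −
step 4: pivot -3/31 → sign −
signature = (1, 4, 0)

Answer: (1, 4, 0)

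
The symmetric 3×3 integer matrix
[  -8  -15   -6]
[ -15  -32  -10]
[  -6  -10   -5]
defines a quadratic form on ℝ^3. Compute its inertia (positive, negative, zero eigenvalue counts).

Answer: (0, 3, 0)

Derivation:
step 0: pivot -8 → sign −
step 1: pivot -31/8 → sign −
step 2: pivot -3/31 → sign −
signature = (0, 3, 0)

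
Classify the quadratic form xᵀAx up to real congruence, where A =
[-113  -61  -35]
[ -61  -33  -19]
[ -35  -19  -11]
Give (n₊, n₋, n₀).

Answer: (0, 2, 1)

Derivation:
step 0: pivot -113 → sign −
step 1: pivot -8/113 → sign −
step 2: row/col 2 already zero → sign 0
signature = (0, 2, 1)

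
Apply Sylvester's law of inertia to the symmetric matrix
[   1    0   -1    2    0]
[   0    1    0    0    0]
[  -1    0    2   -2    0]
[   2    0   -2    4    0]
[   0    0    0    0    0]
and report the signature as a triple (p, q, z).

step 0: pivot 1 → sign +
step 1: pivot 1 → sign +
step 2: pivot 1 → sign +
step 3: row/col 3 already zero → sign 0
step 4: row/col 4 already zero → sign 0
signature = (3, 0, 2)

Answer: (3, 0, 2)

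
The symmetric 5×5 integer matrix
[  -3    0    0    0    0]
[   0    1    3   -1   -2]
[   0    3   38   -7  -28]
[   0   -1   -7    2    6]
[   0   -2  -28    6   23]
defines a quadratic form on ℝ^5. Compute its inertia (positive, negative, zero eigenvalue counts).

Answer: (4, 1, 0)

Derivation:
step 0: pivot -3 → sign −
step 1: pivot 1 → sign +
step 2: pivot 29 → sign +
step 3: pivot 13/29 → sign +
step 4: pivot 3/13 → sign +
signature = (4, 1, 0)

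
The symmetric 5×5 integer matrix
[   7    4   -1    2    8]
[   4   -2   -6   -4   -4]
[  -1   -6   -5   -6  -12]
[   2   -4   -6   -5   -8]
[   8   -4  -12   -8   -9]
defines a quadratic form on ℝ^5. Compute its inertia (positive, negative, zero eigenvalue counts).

Answer: (3, 2, 0)

Derivation:
step 0: pivot 7 → sign +
step 1: pivot -30/7 → sign −
step 2: pivot 26/15 → sign +
step 3: pivot 3/13 → sign +
step 4: pivot -1 → sign −
signature = (3, 2, 0)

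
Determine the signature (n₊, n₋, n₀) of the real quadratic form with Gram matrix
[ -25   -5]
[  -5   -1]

Answer: (0, 1, 1)

Derivation:
step 0: pivot -25 → sign −
step 1: row/col 1 already zero → sign 0
signature = (0, 1, 1)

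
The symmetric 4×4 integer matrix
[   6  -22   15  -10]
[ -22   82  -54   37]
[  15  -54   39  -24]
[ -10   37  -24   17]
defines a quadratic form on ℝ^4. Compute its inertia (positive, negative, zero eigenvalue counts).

Answer: (3, 1, 0)

Derivation:
step 0: pivot 6 → sign +
step 1: pivot 4/3 → sign +
step 2: pivot 3/4 → sign +
step 3: pivot -1/2 → sign −
signature = (3, 1, 0)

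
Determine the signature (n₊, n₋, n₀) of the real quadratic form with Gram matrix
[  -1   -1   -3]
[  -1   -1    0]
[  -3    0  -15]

Answer: (1, 2, 0)

Derivation:
step 0: pivot -1 → sign −
step 1: pivot -6 → sign −
step 2: pivot 3/2 → sign +
signature = (1, 2, 0)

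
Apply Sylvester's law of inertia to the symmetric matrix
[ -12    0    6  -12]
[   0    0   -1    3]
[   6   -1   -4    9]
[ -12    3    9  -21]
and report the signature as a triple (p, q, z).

step 0: pivot -12 → sign −
step 1: pivot -1 → sign −
step 2: pivot 1 → sign +
step 3: row/col 3 already zero → sign 0
signature = (1, 2, 1)

Answer: (1, 2, 1)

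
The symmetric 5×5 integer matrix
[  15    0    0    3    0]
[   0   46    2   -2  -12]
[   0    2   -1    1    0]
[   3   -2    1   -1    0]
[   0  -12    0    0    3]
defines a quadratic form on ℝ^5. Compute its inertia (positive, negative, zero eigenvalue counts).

Answer: (3, 2, 0)

Derivation:
step 0: pivot 15 → sign +
step 1: pivot 46 → sign +
step 2: pivot -25/23 → sign −
step 3: pivot -3/5 → sign −
step 4: pivot 3/25 → sign +
signature = (3, 2, 0)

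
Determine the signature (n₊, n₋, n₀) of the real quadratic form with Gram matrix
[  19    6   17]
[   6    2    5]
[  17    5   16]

step 0: pivot 19 → sign +
step 1: pivot 2/19 → sign +
step 2: pivot -1/2 → sign −
signature = (2, 1, 0)

Answer: (2, 1, 0)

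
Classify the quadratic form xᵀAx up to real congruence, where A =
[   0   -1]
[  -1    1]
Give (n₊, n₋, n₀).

step 0: pivot 1 → sign +
step 1: pivot -1 → sign −
signature = (1, 1, 0)

Answer: (1, 1, 0)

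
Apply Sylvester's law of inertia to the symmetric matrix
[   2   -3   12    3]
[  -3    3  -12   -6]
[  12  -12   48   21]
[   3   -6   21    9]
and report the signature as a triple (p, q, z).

Answer: (2, 2, 0)

Derivation:
step 0: pivot 2 → sign +
step 1: pivot -3/2 → sign −
step 2: pivot 6 → sign +
step 3: pivot -3/2 → sign −
signature = (2, 2, 0)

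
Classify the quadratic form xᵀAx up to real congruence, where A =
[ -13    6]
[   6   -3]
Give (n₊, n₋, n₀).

step 0: pivot -13 → sign −
step 1: pivot -3/13 → sign −
signature = (0, 2, 0)

Answer: (0, 2, 0)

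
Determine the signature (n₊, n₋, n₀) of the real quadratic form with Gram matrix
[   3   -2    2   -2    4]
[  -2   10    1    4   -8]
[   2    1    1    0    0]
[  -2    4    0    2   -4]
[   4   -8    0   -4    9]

Answer: (4, 1, 0)

Derivation:
step 0: pivot 3 → sign +
step 1: pivot 26/3 → sign +
step 2: pivot -25/26 → sign −
step 3: pivot 6/25 → sign +
step 4: pivot 1 → sign +
signature = (4, 1, 0)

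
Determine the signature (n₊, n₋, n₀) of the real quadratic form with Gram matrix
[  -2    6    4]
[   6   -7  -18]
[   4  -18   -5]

Answer: (1, 2, 0)

Derivation:
step 0: pivot -2 → sign −
step 1: pivot 11 → sign +
step 2: pivot -3/11 → sign −
signature = (1, 2, 0)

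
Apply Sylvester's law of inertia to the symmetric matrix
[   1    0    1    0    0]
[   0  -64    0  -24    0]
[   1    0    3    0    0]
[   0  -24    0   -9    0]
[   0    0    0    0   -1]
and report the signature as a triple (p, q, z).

Answer: (2, 2, 1)

Derivation:
step 0: pivot 1 → sign +
step 1: pivot -64 → sign −
step 2: pivot 2 → sign +
step 3: pivot -1 → sign −
step 4: row/col 4 already zero → sign 0
signature = (2, 2, 1)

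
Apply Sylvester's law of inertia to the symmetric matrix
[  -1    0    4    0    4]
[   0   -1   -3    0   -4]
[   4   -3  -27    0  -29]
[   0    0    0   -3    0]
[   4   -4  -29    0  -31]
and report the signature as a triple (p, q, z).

step 0: pivot -1 → sign −
step 1: pivot -1 → sign −
step 2: pivot -2 → sign −
step 3: pivot -3 → sign −
step 4: pivot 3/2 → sign +
signature = (1, 4, 0)

Answer: (1, 4, 0)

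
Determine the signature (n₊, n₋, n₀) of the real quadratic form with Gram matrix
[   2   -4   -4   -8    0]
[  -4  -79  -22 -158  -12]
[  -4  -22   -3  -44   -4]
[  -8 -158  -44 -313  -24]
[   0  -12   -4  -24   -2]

Answer: (2, 3, 0)

Derivation:
step 0: pivot 2 → sign +
step 1: pivot -87 → sign −
step 2: pivot -19/29 → sign −
step 3: pivot 3 → sign +
step 4: pivot -6/19 → sign −
signature = (2, 3, 0)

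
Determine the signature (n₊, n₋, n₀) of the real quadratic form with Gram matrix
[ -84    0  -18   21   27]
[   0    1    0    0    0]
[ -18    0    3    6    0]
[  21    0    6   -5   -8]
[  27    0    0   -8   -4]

Answer: (2, 3, 0)

Derivation:
step 0: pivot -84 → sign −
step 1: pivot 1 → sign +
step 2: pivot 48/7 → sign +
step 3: pivot -5/64 → sign −
step 4: pivot -1/5 → sign −
signature = (2, 3, 0)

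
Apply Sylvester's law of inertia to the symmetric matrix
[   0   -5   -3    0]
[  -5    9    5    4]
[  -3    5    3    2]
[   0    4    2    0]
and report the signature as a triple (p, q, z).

Answer: (2, 2, 0)

Derivation:
step 0: pivot 9 → sign +
step 1: pivot -25/9 → sign −
step 2: pivot 6/25 → sign +
step 3: pivot -2/3 → sign −
signature = (2, 2, 0)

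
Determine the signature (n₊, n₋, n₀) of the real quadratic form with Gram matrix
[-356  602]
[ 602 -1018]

Answer: (0, 2, 0)

Derivation:
step 0: pivot -356 → sign −
step 1: pivot -1/89 → sign −
signature = (0, 2, 0)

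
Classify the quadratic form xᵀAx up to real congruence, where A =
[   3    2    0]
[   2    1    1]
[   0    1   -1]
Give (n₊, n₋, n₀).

step 0: pivot 3 → sign +
step 1: pivot -1/3 → sign −
step 2: pivot 2 → sign +
signature = (2, 1, 0)

Answer: (2, 1, 0)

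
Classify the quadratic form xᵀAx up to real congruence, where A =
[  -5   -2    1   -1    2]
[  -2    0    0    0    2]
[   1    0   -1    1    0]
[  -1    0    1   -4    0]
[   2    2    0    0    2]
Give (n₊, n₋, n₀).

step 0: pivot -5 → sign −
step 1: pivot 4/5 → sign +
step 2: pivot -1 → sign −
step 3: pivot -3 → sign −
step 4: pivot 2 → sign +
signature = (2, 3, 0)

Answer: (2, 3, 0)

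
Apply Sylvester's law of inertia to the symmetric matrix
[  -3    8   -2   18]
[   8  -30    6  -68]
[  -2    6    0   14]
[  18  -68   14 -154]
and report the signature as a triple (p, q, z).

Answer: (1, 2, 1)

Derivation:
step 0: pivot -3 → sign −
step 1: pivot -26/3 → sign −
step 2: pivot 18/13 → sign +
step 3: row/col 3 already zero → sign 0
signature = (1, 2, 1)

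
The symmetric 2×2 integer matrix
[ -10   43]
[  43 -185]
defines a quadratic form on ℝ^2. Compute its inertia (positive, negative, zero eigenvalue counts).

Answer: (0, 2, 0)

Derivation:
step 0: pivot -10 → sign −
step 1: pivot -1/10 → sign −
signature = (0, 2, 0)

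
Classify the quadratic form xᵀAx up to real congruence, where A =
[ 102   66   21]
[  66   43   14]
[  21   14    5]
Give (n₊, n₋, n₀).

Answer: (3, 0, 0)

Derivation:
step 0: pivot 102 → sign +
step 1: pivot 5/17 → sign +
step 2: pivot 1/10 → sign +
signature = (3, 0, 0)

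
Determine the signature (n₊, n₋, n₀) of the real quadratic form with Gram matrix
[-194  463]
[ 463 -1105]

Answer: (0, 2, 0)

Derivation:
step 0: pivot -194 → sign −
step 1: pivot -1/194 → sign −
signature = (0, 2, 0)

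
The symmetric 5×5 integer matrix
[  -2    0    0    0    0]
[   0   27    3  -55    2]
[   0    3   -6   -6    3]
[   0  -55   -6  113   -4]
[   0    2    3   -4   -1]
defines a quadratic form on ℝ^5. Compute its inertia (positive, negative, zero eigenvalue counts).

Answer: (3, 2, 0)

Derivation:
step 0: pivot -2 → sign −
step 1: pivot 27 → sign +
step 2: pivot -19/3 → sign −
step 3: pivot 55/57 → sign +
step 4: pivot 3/55 → sign +
signature = (3, 2, 0)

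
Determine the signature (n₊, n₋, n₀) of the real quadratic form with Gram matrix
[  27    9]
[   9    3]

Answer: (1, 0, 1)

Derivation:
step 0: pivot 27 → sign +
step 1: row/col 1 already zero → sign 0
signature = (1, 0, 1)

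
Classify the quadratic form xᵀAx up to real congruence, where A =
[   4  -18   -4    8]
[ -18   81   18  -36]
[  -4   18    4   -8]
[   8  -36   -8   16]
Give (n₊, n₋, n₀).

step 0: pivot 4 → sign +
step 1: row/col 1 already zero → sign 0
step 2: row/col 2 already zero → sign 0
step 3: row/col 3 already zero → sign 0
signature = (1, 0, 3)

Answer: (1, 0, 3)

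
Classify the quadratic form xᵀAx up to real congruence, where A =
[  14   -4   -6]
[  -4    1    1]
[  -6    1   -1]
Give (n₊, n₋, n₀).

Answer: (1, 1, 1)

Derivation:
step 0: pivot 14 → sign +
step 1: pivot -1/7 → sign −
step 2: row/col 2 already zero → sign 0
signature = (1, 1, 1)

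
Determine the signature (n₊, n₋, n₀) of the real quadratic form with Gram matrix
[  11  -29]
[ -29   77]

step 0: pivot 11 → sign +
step 1: pivot 6/11 → sign +
signature = (2, 0, 0)

Answer: (2, 0, 0)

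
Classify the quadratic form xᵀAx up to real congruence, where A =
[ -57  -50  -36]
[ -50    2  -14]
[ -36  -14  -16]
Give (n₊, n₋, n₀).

step 0: pivot -57 → sign −
step 1: pivot 2614/57 → sign +
step 2: pivot -2/1307 → sign −
signature = (1, 2, 0)

Answer: (1, 2, 0)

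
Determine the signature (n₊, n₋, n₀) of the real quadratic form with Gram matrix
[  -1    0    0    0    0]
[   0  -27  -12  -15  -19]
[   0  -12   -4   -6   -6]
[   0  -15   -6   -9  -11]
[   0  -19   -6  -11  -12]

step 0: pivot -1 → sign −
step 1: pivot -27 → sign −
step 2: pivot 4/3 → sign +
step 3: pivot -1 → sign −
step 4: pivot -1/3 → sign −
signature = (1, 4, 0)

Answer: (1, 4, 0)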